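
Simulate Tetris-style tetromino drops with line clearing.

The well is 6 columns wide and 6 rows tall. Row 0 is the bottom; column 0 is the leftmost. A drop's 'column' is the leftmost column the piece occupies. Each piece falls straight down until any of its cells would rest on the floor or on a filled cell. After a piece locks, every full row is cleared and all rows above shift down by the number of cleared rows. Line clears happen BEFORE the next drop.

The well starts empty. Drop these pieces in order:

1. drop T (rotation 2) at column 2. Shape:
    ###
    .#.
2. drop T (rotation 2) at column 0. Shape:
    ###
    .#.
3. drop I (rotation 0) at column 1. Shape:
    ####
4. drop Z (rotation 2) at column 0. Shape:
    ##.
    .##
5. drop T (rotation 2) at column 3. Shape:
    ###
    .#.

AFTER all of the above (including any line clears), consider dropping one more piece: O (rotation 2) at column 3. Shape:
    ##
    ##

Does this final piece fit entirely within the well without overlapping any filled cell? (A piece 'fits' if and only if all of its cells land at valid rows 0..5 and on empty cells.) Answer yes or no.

Answer: no

Derivation:
Drop 1: T rot2 at col 2 lands with bottom-row=0; cleared 0 line(s) (total 0); column heights now [0 0 2 2 2 0], max=2
Drop 2: T rot2 at col 0 lands with bottom-row=1; cleared 0 line(s) (total 0); column heights now [3 3 3 2 2 0], max=3
Drop 3: I rot0 at col 1 lands with bottom-row=3; cleared 0 line(s) (total 0); column heights now [3 4 4 4 4 0], max=4
Drop 4: Z rot2 at col 0 lands with bottom-row=4; cleared 0 line(s) (total 0); column heights now [6 6 5 4 4 0], max=6
Drop 5: T rot2 at col 3 lands with bottom-row=4; cleared 0 line(s) (total 0); column heights now [6 6 5 6 6 6], max=6
Test piece O rot2 at col 3 (width 2): heights before test = [6 6 5 6 6 6]; fits = False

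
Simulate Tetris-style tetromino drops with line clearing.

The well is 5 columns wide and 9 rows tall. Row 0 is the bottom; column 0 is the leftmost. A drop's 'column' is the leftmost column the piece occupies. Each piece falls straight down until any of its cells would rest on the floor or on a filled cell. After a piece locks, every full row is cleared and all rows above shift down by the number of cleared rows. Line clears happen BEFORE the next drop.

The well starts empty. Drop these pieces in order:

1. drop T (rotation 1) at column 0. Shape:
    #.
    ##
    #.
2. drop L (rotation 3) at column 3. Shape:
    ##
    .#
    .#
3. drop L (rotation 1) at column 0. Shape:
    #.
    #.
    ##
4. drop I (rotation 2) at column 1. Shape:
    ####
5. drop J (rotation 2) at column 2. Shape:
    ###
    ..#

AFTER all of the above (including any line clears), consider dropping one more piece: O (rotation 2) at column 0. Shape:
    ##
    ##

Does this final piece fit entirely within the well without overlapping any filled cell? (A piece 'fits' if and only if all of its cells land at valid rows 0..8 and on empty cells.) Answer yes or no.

Answer: yes

Derivation:
Drop 1: T rot1 at col 0 lands with bottom-row=0; cleared 0 line(s) (total 0); column heights now [3 2 0 0 0], max=3
Drop 2: L rot3 at col 3 lands with bottom-row=0; cleared 0 line(s) (total 0); column heights now [3 2 0 3 3], max=3
Drop 3: L rot1 at col 0 lands with bottom-row=3; cleared 0 line(s) (total 0); column heights now [6 4 0 3 3], max=6
Drop 4: I rot2 at col 1 lands with bottom-row=4; cleared 1 line(s) (total 1); column heights now [5 4 0 3 3], max=5
Drop 5: J rot2 at col 2 lands with bottom-row=3; cleared 0 line(s) (total 1); column heights now [5 4 5 5 5], max=5
Test piece O rot2 at col 0 (width 2): heights before test = [5 4 5 5 5]; fits = True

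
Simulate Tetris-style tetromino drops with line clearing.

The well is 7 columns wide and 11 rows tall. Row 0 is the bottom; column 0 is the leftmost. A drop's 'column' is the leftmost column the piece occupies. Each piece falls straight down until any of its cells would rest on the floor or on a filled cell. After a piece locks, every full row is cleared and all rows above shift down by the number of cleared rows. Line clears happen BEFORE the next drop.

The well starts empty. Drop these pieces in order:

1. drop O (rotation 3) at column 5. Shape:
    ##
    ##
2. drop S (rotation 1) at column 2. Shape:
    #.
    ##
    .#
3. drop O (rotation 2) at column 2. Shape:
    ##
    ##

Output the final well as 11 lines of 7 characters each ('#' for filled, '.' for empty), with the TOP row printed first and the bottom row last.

Drop 1: O rot3 at col 5 lands with bottom-row=0; cleared 0 line(s) (total 0); column heights now [0 0 0 0 0 2 2], max=2
Drop 2: S rot1 at col 2 lands with bottom-row=0; cleared 0 line(s) (total 0); column heights now [0 0 3 2 0 2 2], max=3
Drop 3: O rot2 at col 2 lands with bottom-row=3; cleared 0 line(s) (total 0); column heights now [0 0 5 5 0 2 2], max=5

Answer: .......
.......
.......
.......
.......
.......
..##...
..##...
..#....
..##.##
...#.##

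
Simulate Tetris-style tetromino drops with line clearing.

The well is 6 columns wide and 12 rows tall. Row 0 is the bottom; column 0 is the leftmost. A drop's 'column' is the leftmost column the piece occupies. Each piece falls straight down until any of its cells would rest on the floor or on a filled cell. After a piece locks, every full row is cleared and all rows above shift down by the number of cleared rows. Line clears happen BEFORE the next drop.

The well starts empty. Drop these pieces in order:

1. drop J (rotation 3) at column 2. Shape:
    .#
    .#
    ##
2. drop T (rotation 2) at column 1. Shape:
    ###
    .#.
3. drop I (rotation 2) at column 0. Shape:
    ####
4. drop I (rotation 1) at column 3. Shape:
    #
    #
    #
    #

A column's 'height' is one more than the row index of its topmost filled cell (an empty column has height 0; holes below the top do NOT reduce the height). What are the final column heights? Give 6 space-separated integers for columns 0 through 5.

Answer: 5 5 5 9 0 0

Derivation:
Drop 1: J rot3 at col 2 lands with bottom-row=0; cleared 0 line(s) (total 0); column heights now [0 0 1 3 0 0], max=3
Drop 2: T rot2 at col 1 lands with bottom-row=2; cleared 0 line(s) (total 0); column heights now [0 4 4 4 0 0], max=4
Drop 3: I rot2 at col 0 lands with bottom-row=4; cleared 0 line(s) (total 0); column heights now [5 5 5 5 0 0], max=5
Drop 4: I rot1 at col 3 lands with bottom-row=5; cleared 0 line(s) (total 0); column heights now [5 5 5 9 0 0], max=9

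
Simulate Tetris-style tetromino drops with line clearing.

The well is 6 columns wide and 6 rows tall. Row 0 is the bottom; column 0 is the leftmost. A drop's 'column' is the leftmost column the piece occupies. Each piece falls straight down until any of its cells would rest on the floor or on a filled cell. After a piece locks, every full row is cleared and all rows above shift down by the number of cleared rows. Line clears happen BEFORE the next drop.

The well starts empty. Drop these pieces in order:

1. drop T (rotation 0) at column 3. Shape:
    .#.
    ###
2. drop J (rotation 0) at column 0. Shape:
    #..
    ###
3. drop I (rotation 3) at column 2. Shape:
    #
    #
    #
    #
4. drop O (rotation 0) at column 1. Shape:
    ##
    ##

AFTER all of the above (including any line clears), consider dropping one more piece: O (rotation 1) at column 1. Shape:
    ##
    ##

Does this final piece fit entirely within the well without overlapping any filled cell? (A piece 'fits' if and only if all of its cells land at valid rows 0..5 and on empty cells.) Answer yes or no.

Answer: no

Derivation:
Drop 1: T rot0 at col 3 lands with bottom-row=0; cleared 0 line(s) (total 0); column heights now [0 0 0 1 2 1], max=2
Drop 2: J rot0 at col 0 lands with bottom-row=0; cleared 1 line(s) (total 1); column heights now [1 0 0 0 1 0], max=1
Drop 3: I rot3 at col 2 lands with bottom-row=0; cleared 0 line(s) (total 1); column heights now [1 0 4 0 1 0], max=4
Drop 4: O rot0 at col 1 lands with bottom-row=4; cleared 0 line(s) (total 1); column heights now [1 6 6 0 1 0], max=6
Test piece O rot1 at col 1 (width 2): heights before test = [1 6 6 0 1 0]; fits = False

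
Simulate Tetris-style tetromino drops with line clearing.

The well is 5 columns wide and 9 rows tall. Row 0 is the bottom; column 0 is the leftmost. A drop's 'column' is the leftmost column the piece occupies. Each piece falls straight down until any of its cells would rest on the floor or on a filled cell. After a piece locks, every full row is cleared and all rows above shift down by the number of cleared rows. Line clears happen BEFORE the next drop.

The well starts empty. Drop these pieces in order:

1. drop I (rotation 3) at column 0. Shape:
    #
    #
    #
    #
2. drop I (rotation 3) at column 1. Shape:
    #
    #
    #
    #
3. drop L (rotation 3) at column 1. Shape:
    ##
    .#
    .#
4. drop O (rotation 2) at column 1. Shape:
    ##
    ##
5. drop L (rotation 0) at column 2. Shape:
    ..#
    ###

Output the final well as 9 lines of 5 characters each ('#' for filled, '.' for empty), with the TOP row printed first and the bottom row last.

Answer: ....#
..###
.##..
.##..
.##..
###..
###..
##...
##...

Derivation:
Drop 1: I rot3 at col 0 lands with bottom-row=0; cleared 0 line(s) (total 0); column heights now [4 0 0 0 0], max=4
Drop 2: I rot3 at col 1 lands with bottom-row=0; cleared 0 line(s) (total 0); column heights now [4 4 0 0 0], max=4
Drop 3: L rot3 at col 1 lands with bottom-row=2; cleared 0 line(s) (total 0); column heights now [4 5 5 0 0], max=5
Drop 4: O rot2 at col 1 lands with bottom-row=5; cleared 0 line(s) (total 0); column heights now [4 7 7 0 0], max=7
Drop 5: L rot0 at col 2 lands with bottom-row=7; cleared 0 line(s) (total 0); column heights now [4 7 8 8 9], max=9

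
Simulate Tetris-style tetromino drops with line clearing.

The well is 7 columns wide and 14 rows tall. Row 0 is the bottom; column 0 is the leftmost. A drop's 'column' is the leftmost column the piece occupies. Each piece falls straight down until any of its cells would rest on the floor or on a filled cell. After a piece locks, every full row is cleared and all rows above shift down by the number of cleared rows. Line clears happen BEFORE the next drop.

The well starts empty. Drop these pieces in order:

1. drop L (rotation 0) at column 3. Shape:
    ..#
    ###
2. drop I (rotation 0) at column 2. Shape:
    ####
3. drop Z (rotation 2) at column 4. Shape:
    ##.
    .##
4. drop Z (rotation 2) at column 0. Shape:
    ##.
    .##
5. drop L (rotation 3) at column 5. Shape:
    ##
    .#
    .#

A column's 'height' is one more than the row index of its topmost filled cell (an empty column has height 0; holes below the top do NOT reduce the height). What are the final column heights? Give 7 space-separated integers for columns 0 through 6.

Drop 1: L rot0 at col 3 lands with bottom-row=0; cleared 0 line(s) (total 0); column heights now [0 0 0 1 1 2 0], max=2
Drop 2: I rot0 at col 2 lands with bottom-row=2; cleared 0 line(s) (total 0); column heights now [0 0 3 3 3 3 0], max=3
Drop 3: Z rot2 at col 4 lands with bottom-row=3; cleared 0 line(s) (total 0); column heights now [0 0 3 3 5 5 4], max=5
Drop 4: Z rot2 at col 0 lands with bottom-row=3; cleared 0 line(s) (total 0); column heights now [5 5 4 3 5 5 4], max=5
Drop 5: L rot3 at col 5 lands with bottom-row=4; cleared 0 line(s) (total 0); column heights now [5 5 4 3 5 7 7], max=7

Answer: 5 5 4 3 5 7 7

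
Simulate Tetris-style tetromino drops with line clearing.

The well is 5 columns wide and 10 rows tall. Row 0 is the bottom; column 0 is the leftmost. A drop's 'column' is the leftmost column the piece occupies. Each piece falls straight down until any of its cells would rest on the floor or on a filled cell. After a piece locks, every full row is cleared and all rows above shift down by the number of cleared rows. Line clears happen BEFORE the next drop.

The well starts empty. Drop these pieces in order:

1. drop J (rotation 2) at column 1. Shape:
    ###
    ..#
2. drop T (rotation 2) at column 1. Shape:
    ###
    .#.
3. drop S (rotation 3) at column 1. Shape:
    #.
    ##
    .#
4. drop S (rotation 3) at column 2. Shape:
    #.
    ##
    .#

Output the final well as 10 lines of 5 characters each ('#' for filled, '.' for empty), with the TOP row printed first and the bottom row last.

Drop 1: J rot2 at col 1 lands with bottom-row=0; cleared 0 line(s) (total 0); column heights now [0 2 2 2 0], max=2
Drop 2: T rot2 at col 1 lands with bottom-row=2; cleared 0 line(s) (total 0); column heights now [0 4 4 4 0], max=4
Drop 3: S rot3 at col 1 lands with bottom-row=4; cleared 0 line(s) (total 0); column heights now [0 7 6 4 0], max=7
Drop 4: S rot3 at col 2 lands with bottom-row=5; cleared 0 line(s) (total 0); column heights now [0 7 8 7 0], max=8

Answer: .....
.....
..#..
.###.
.###.
..#..
.###.
..#..
.###.
...#.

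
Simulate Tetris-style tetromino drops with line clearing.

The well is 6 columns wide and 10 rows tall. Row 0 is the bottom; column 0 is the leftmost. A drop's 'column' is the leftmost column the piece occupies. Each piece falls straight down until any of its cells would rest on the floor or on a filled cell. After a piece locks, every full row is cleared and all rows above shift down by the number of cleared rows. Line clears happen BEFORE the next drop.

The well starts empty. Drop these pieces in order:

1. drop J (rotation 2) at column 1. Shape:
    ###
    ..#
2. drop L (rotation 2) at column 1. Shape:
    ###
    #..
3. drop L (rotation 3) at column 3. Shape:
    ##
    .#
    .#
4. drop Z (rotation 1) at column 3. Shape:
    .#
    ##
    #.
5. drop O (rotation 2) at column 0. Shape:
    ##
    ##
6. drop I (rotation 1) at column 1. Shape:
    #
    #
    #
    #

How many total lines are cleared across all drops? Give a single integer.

Answer: 0

Derivation:
Drop 1: J rot2 at col 1 lands with bottom-row=0; cleared 0 line(s) (total 0); column heights now [0 2 2 2 0 0], max=2
Drop 2: L rot2 at col 1 lands with bottom-row=2; cleared 0 line(s) (total 0); column heights now [0 4 4 4 0 0], max=4
Drop 3: L rot3 at col 3 lands with bottom-row=2; cleared 0 line(s) (total 0); column heights now [0 4 4 5 5 0], max=5
Drop 4: Z rot1 at col 3 lands with bottom-row=5; cleared 0 line(s) (total 0); column heights now [0 4 4 7 8 0], max=8
Drop 5: O rot2 at col 0 lands with bottom-row=4; cleared 0 line(s) (total 0); column heights now [6 6 4 7 8 0], max=8
Drop 6: I rot1 at col 1 lands with bottom-row=6; cleared 0 line(s) (total 0); column heights now [6 10 4 7 8 0], max=10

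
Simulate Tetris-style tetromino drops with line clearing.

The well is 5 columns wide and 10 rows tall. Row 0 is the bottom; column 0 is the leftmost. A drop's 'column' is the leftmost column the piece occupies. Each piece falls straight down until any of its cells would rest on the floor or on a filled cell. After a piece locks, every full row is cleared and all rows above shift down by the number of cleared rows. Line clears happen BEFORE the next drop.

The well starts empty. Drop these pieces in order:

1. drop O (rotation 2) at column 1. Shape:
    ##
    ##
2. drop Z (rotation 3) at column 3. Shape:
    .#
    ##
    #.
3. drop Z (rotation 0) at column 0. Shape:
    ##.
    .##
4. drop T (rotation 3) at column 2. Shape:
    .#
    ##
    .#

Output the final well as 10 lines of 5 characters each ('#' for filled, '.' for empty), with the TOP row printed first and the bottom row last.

Drop 1: O rot2 at col 1 lands with bottom-row=0; cleared 0 line(s) (total 0); column heights now [0 2 2 0 0], max=2
Drop 2: Z rot3 at col 3 lands with bottom-row=0; cleared 0 line(s) (total 0); column heights now [0 2 2 2 3], max=3
Drop 3: Z rot0 at col 0 lands with bottom-row=2; cleared 0 line(s) (total 0); column heights now [4 4 3 2 3], max=4
Drop 4: T rot3 at col 2 lands with bottom-row=2; cleared 0 line(s) (total 0); column heights now [4 4 4 5 3], max=5

Answer: .....
.....
.....
.....
.....
...#.
####.
.####
.####
.###.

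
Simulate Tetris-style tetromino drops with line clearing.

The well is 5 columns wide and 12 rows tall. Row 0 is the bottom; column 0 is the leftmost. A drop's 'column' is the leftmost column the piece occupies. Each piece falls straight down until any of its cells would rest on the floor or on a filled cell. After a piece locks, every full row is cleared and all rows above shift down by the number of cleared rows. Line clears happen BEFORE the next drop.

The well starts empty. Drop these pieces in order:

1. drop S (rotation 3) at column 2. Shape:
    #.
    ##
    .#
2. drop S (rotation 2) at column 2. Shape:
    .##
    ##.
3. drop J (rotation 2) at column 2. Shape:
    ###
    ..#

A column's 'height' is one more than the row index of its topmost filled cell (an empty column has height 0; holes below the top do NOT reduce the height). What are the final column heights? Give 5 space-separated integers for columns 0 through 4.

Answer: 0 0 7 7 7

Derivation:
Drop 1: S rot3 at col 2 lands with bottom-row=0; cleared 0 line(s) (total 0); column heights now [0 0 3 2 0], max=3
Drop 2: S rot2 at col 2 lands with bottom-row=3; cleared 0 line(s) (total 0); column heights now [0 0 4 5 5], max=5
Drop 3: J rot2 at col 2 lands with bottom-row=5; cleared 0 line(s) (total 0); column heights now [0 0 7 7 7], max=7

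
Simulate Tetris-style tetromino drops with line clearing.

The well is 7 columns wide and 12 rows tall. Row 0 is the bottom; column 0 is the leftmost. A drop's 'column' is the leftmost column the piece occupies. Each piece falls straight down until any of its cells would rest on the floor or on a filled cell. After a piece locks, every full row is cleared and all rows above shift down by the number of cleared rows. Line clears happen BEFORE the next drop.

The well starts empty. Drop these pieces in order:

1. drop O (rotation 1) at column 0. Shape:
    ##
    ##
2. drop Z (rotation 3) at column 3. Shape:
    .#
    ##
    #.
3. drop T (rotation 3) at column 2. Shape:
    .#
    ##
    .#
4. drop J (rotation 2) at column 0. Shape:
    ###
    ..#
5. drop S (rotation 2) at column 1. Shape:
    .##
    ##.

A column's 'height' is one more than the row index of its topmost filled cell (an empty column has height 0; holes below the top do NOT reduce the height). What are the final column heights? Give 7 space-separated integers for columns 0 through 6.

Drop 1: O rot1 at col 0 lands with bottom-row=0; cleared 0 line(s) (total 0); column heights now [2 2 0 0 0 0 0], max=2
Drop 2: Z rot3 at col 3 lands with bottom-row=0; cleared 0 line(s) (total 0); column heights now [2 2 0 2 3 0 0], max=3
Drop 3: T rot3 at col 2 lands with bottom-row=2; cleared 0 line(s) (total 0); column heights now [2 2 4 5 3 0 0], max=5
Drop 4: J rot2 at col 0 lands with bottom-row=4; cleared 0 line(s) (total 0); column heights now [6 6 6 5 3 0 0], max=6
Drop 5: S rot2 at col 1 lands with bottom-row=6; cleared 0 line(s) (total 0); column heights now [6 7 8 8 3 0 0], max=8

Answer: 6 7 8 8 3 0 0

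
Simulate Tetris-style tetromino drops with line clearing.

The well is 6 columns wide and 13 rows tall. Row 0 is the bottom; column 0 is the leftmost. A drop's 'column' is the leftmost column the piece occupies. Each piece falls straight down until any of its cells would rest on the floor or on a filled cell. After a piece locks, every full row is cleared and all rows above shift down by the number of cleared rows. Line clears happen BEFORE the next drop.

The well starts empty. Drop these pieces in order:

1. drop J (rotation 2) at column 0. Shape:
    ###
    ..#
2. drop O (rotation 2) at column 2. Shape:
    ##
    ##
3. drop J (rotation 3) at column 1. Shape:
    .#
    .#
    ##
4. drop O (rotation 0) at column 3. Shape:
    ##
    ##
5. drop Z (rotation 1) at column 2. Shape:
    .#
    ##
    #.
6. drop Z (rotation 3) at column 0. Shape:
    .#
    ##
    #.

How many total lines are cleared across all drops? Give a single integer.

Drop 1: J rot2 at col 0 lands with bottom-row=0; cleared 0 line(s) (total 0); column heights now [2 2 2 0 0 0], max=2
Drop 2: O rot2 at col 2 lands with bottom-row=2; cleared 0 line(s) (total 0); column heights now [2 2 4 4 0 0], max=4
Drop 3: J rot3 at col 1 lands with bottom-row=4; cleared 0 line(s) (total 0); column heights now [2 5 7 4 0 0], max=7
Drop 4: O rot0 at col 3 lands with bottom-row=4; cleared 0 line(s) (total 0); column heights now [2 5 7 6 6 0], max=7
Drop 5: Z rot1 at col 2 lands with bottom-row=7; cleared 0 line(s) (total 0); column heights now [2 5 9 10 6 0], max=10
Drop 6: Z rot3 at col 0 lands with bottom-row=4; cleared 0 line(s) (total 0); column heights now [6 7 9 10 6 0], max=10

Answer: 0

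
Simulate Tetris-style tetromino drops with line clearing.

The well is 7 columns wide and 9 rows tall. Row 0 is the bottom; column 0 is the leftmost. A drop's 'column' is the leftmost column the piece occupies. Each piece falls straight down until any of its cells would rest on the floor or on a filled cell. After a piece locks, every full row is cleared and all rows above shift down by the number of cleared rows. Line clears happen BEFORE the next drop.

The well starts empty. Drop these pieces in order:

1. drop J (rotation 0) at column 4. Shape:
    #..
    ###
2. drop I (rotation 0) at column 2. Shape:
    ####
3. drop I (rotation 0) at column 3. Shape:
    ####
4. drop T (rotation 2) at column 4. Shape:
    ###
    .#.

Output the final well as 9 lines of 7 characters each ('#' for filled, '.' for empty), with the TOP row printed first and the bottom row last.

Drop 1: J rot0 at col 4 lands with bottom-row=0; cleared 0 line(s) (total 0); column heights now [0 0 0 0 2 1 1], max=2
Drop 2: I rot0 at col 2 lands with bottom-row=2; cleared 0 line(s) (total 0); column heights now [0 0 3 3 3 3 1], max=3
Drop 3: I rot0 at col 3 lands with bottom-row=3; cleared 0 line(s) (total 0); column heights now [0 0 3 4 4 4 4], max=4
Drop 4: T rot2 at col 4 lands with bottom-row=4; cleared 0 line(s) (total 0); column heights now [0 0 3 4 6 6 6], max=6

Answer: .......
.......
.......
....###
.....#.
...####
..####.
....#..
....###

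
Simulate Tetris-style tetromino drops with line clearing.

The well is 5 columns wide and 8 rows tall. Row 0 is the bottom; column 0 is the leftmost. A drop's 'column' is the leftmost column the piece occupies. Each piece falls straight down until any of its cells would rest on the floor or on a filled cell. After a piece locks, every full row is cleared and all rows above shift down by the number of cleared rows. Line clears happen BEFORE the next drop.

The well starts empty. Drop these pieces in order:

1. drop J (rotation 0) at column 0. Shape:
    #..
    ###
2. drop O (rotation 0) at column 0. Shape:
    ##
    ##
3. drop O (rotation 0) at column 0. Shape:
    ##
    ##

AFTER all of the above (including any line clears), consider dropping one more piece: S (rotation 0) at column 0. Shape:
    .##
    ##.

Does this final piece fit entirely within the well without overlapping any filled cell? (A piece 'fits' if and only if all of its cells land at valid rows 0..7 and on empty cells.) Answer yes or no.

Drop 1: J rot0 at col 0 lands with bottom-row=0; cleared 0 line(s) (total 0); column heights now [2 1 1 0 0], max=2
Drop 2: O rot0 at col 0 lands with bottom-row=2; cleared 0 line(s) (total 0); column heights now [4 4 1 0 0], max=4
Drop 3: O rot0 at col 0 lands with bottom-row=4; cleared 0 line(s) (total 0); column heights now [6 6 1 0 0], max=6
Test piece S rot0 at col 0 (width 3): heights before test = [6 6 1 0 0]; fits = True

Answer: yes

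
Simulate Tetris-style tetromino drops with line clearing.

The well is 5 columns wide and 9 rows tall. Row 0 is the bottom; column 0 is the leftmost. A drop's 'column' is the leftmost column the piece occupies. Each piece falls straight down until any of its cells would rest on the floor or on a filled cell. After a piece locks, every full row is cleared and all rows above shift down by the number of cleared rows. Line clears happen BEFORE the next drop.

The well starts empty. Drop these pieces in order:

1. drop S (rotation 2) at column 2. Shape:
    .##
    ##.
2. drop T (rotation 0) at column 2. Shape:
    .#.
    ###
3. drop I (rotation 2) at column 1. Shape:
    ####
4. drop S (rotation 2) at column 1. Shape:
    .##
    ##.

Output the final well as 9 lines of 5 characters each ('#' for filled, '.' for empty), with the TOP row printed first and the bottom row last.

Answer: .....
.....
..##.
.##..
.####
...#.
..###
...##
..##.

Derivation:
Drop 1: S rot2 at col 2 lands with bottom-row=0; cleared 0 line(s) (total 0); column heights now [0 0 1 2 2], max=2
Drop 2: T rot0 at col 2 lands with bottom-row=2; cleared 0 line(s) (total 0); column heights now [0 0 3 4 3], max=4
Drop 3: I rot2 at col 1 lands with bottom-row=4; cleared 0 line(s) (total 0); column heights now [0 5 5 5 5], max=5
Drop 4: S rot2 at col 1 lands with bottom-row=5; cleared 0 line(s) (total 0); column heights now [0 6 7 7 5], max=7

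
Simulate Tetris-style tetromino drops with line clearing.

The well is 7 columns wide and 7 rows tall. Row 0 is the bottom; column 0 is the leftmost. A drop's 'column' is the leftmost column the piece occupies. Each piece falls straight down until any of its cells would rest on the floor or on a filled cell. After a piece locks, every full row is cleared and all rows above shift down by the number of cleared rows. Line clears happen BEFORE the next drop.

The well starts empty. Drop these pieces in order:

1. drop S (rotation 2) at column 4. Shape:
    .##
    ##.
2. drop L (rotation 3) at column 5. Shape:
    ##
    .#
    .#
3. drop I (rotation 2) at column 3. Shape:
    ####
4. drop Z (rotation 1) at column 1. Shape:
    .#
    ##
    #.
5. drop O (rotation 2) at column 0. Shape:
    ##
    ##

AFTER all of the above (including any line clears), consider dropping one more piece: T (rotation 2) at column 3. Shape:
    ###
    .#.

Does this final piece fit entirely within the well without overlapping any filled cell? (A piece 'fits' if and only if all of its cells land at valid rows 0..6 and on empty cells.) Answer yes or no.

Drop 1: S rot2 at col 4 lands with bottom-row=0; cleared 0 line(s) (total 0); column heights now [0 0 0 0 1 2 2], max=2
Drop 2: L rot3 at col 5 lands with bottom-row=2; cleared 0 line(s) (total 0); column heights now [0 0 0 0 1 5 5], max=5
Drop 3: I rot2 at col 3 lands with bottom-row=5; cleared 0 line(s) (total 0); column heights now [0 0 0 6 6 6 6], max=6
Drop 4: Z rot1 at col 1 lands with bottom-row=0; cleared 0 line(s) (total 0); column heights now [0 2 3 6 6 6 6], max=6
Drop 5: O rot2 at col 0 lands with bottom-row=2; cleared 0 line(s) (total 0); column heights now [4 4 3 6 6 6 6], max=6
Test piece T rot2 at col 3 (width 3): heights before test = [4 4 3 6 6 6 6]; fits = False

Answer: no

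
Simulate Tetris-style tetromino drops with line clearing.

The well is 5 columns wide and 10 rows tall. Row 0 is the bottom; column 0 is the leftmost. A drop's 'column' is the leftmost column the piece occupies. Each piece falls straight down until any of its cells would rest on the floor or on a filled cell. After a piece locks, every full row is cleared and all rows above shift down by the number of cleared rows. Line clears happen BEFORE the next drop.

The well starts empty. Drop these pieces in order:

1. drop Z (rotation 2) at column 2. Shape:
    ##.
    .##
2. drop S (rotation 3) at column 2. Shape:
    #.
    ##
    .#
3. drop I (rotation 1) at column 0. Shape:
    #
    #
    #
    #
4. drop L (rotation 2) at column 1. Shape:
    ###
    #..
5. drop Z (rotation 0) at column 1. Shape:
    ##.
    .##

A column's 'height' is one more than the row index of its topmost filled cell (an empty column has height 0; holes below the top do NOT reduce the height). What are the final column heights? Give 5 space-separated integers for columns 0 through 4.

Drop 1: Z rot2 at col 2 lands with bottom-row=0; cleared 0 line(s) (total 0); column heights now [0 0 2 2 1], max=2
Drop 2: S rot3 at col 2 lands with bottom-row=2; cleared 0 line(s) (total 0); column heights now [0 0 5 4 1], max=5
Drop 3: I rot1 at col 0 lands with bottom-row=0; cleared 0 line(s) (total 0); column heights now [4 0 5 4 1], max=5
Drop 4: L rot2 at col 1 lands with bottom-row=4; cleared 0 line(s) (total 0); column heights now [4 6 6 6 1], max=6
Drop 5: Z rot0 at col 1 lands with bottom-row=6; cleared 0 line(s) (total 0); column heights now [4 8 8 7 1], max=8

Answer: 4 8 8 7 1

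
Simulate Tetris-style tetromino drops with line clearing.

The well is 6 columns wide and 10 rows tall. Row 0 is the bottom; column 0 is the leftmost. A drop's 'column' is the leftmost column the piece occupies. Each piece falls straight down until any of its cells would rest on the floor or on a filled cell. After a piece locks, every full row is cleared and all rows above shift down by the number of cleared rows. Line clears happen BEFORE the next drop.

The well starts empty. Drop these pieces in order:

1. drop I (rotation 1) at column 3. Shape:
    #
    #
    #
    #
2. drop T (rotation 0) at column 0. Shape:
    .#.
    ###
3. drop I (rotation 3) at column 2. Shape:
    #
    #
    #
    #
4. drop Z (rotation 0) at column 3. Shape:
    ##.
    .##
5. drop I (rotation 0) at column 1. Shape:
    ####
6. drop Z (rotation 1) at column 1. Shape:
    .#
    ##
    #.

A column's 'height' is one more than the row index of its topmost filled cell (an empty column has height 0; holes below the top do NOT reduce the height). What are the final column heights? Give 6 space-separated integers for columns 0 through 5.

Answer: 1 8 9 6 6 4

Derivation:
Drop 1: I rot1 at col 3 lands with bottom-row=0; cleared 0 line(s) (total 0); column heights now [0 0 0 4 0 0], max=4
Drop 2: T rot0 at col 0 lands with bottom-row=0; cleared 0 line(s) (total 0); column heights now [1 2 1 4 0 0], max=4
Drop 3: I rot3 at col 2 lands with bottom-row=1; cleared 0 line(s) (total 0); column heights now [1 2 5 4 0 0], max=5
Drop 4: Z rot0 at col 3 lands with bottom-row=3; cleared 0 line(s) (total 0); column heights now [1 2 5 5 5 4], max=5
Drop 5: I rot0 at col 1 lands with bottom-row=5; cleared 0 line(s) (total 0); column heights now [1 6 6 6 6 4], max=6
Drop 6: Z rot1 at col 1 lands with bottom-row=6; cleared 0 line(s) (total 0); column heights now [1 8 9 6 6 4], max=9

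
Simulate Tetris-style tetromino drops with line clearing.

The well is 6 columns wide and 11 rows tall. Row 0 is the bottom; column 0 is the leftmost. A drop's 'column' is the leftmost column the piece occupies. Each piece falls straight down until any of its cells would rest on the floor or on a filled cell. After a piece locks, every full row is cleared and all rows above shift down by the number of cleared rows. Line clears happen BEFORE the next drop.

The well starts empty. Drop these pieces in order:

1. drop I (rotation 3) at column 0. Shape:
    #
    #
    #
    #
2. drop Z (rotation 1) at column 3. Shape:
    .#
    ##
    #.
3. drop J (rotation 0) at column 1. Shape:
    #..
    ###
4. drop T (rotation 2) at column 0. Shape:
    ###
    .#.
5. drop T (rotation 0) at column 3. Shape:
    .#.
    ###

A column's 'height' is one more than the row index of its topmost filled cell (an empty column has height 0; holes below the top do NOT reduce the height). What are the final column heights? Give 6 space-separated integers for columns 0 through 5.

Drop 1: I rot3 at col 0 lands with bottom-row=0; cleared 0 line(s) (total 0); column heights now [4 0 0 0 0 0], max=4
Drop 2: Z rot1 at col 3 lands with bottom-row=0; cleared 0 line(s) (total 0); column heights now [4 0 0 2 3 0], max=4
Drop 3: J rot0 at col 1 lands with bottom-row=2; cleared 0 line(s) (total 0); column heights now [4 4 3 3 3 0], max=4
Drop 4: T rot2 at col 0 lands with bottom-row=4; cleared 0 line(s) (total 0); column heights now [6 6 6 3 3 0], max=6
Drop 5: T rot0 at col 3 lands with bottom-row=3; cleared 0 line(s) (total 0); column heights now [6 6 6 4 5 4], max=6

Answer: 6 6 6 4 5 4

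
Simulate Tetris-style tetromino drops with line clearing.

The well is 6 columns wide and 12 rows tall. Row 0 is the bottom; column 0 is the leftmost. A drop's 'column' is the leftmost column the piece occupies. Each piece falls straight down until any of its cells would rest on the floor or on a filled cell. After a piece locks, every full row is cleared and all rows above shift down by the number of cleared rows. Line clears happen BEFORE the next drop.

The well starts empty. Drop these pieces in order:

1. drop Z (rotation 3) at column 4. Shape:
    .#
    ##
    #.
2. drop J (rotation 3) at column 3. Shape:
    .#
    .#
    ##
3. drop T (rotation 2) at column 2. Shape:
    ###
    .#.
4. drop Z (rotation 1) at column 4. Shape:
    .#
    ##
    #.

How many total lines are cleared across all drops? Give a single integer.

Drop 1: Z rot3 at col 4 lands with bottom-row=0; cleared 0 line(s) (total 0); column heights now [0 0 0 0 2 3], max=3
Drop 2: J rot3 at col 3 lands with bottom-row=2; cleared 0 line(s) (total 0); column heights now [0 0 0 3 5 3], max=5
Drop 3: T rot2 at col 2 lands with bottom-row=4; cleared 0 line(s) (total 0); column heights now [0 0 6 6 6 3], max=6
Drop 4: Z rot1 at col 4 lands with bottom-row=6; cleared 0 line(s) (total 0); column heights now [0 0 6 6 8 9], max=9

Answer: 0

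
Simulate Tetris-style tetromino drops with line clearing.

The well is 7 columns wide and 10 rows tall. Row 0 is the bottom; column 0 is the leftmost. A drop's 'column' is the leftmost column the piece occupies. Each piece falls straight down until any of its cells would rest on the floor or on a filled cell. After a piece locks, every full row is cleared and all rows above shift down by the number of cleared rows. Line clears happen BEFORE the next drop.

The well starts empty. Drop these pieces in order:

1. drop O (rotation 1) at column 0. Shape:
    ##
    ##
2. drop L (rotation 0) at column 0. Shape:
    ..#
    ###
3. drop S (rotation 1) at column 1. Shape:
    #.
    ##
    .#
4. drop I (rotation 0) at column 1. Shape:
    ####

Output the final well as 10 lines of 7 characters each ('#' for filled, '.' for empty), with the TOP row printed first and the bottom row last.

Answer: .......
.......
.####..
.#.....
.##....
..#....
..#....
###....
##.....
##.....

Derivation:
Drop 1: O rot1 at col 0 lands with bottom-row=0; cleared 0 line(s) (total 0); column heights now [2 2 0 0 0 0 0], max=2
Drop 2: L rot0 at col 0 lands with bottom-row=2; cleared 0 line(s) (total 0); column heights now [3 3 4 0 0 0 0], max=4
Drop 3: S rot1 at col 1 lands with bottom-row=4; cleared 0 line(s) (total 0); column heights now [3 7 6 0 0 0 0], max=7
Drop 4: I rot0 at col 1 lands with bottom-row=7; cleared 0 line(s) (total 0); column heights now [3 8 8 8 8 0 0], max=8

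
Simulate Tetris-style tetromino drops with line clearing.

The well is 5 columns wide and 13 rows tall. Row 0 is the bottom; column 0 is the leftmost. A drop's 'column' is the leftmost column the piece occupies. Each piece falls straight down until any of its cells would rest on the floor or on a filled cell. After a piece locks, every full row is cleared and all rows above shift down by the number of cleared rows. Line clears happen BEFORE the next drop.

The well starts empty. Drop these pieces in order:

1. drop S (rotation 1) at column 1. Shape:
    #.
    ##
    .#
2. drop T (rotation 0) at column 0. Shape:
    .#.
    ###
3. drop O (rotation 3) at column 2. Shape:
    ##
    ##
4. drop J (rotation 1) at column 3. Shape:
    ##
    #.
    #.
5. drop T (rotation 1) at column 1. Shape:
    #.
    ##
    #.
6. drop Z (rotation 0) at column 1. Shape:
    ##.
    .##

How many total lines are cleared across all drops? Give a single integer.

Answer: 0

Derivation:
Drop 1: S rot1 at col 1 lands with bottom-row=0; cleared 0 line(s) (total 0); column heights now [0 3 2 0 0], max=3
Drop 2: T rot0 at col 0 lands with bottom-row=3; cleared 0 line(s) (total 0); column heights now [4 5 4 0 0], max=5
Drop 3: O rot3 at col 2 lands with bottom-row=4; cleared 0 line(s) (total 0); column heights now [4 5 6 6 0], max=6
Drop 4: J rot1 at col 3 lands with bottom-row=6; cleared 0 line(s) (total 0); column heights now [4 5 6 9 9], max=9
Drop 5: T rot1 at col 1 lands with bottom-row=5; cleared 0 line(s) (total 0); column heights now [4 8 7 9 9], max=9
Drop 6: Z rot0 at col 1 lands with bottom-row=9; cleared 0 line(s) (total 0); column heights now [4 11 11 10 9], max=11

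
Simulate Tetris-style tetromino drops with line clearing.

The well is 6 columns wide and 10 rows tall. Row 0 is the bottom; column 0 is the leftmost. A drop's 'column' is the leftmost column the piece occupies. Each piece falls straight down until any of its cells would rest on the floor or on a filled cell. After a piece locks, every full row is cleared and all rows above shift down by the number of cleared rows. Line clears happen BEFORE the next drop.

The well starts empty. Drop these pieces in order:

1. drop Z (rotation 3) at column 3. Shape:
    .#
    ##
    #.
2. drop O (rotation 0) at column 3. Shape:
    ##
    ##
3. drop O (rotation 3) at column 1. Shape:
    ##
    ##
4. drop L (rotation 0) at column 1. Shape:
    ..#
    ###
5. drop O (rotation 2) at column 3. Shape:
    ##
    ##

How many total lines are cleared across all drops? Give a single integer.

Drop 1: Z rot3 at col 3 lands with bottom-row=0; cleared 0 line(s) (total 0); column heights now [0 0 0 2 3 0], max=3
Drop 2: O rot0 at col 3 lands with bottom-row=3; cleared 0 line(s) (total 0); column heights now [0 0 0 5 5 0], max=5
Drop 3: O rot3 at col 1 lands with bottom-row=0; cleared 0 line(s) (total 0); column heights now [0 2 2 5 5 0], max=5
Drop 4: L rot0 at col 1 lands with bottom-row=5; cleared 0 line(s) (total 0); column heights now [0 6 6 7 5 0], max=7
Drop 5: O rot2 at col 3 lands with bottom-row=7; cleared 0 line(s) (total 0); column heights now [0 6 6 9 9 0], max=9

Answer: 0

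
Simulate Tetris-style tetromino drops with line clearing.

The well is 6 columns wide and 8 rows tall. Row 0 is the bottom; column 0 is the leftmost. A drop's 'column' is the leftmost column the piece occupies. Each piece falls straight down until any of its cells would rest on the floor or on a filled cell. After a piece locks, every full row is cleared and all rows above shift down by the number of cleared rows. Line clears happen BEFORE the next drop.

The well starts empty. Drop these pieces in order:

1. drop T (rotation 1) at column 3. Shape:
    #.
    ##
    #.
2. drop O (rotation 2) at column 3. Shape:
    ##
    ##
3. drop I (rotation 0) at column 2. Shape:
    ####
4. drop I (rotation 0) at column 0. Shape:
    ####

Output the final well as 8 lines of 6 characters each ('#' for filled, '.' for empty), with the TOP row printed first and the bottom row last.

Drop 1: T rot1 at col 3 lands with bottom-row=0; cleared 0 line(s) (total 0); column heights now [0 0 0 3 2 0], max=3
Drop 2: O rot2 at col 3 lands with bottom-row=3; cleared 0 line(s) (total 0); column heights now [0 0 0 5 5 0], max=5
Drop 3: I rot0 at col 2 lands with bottom-row=5; cleared 0 line(s) (total 0); column heights now [0 0 6 6 6 6], max=6
Drop 4: I rot0 at col 0 lands with bottom-row=6; cleared 0 line(s) (total 0); column heights now [7 7 7 7 6 6], max=7

Answer: ......
####..
..####
...##.
...##.
...#..
...##.
...#..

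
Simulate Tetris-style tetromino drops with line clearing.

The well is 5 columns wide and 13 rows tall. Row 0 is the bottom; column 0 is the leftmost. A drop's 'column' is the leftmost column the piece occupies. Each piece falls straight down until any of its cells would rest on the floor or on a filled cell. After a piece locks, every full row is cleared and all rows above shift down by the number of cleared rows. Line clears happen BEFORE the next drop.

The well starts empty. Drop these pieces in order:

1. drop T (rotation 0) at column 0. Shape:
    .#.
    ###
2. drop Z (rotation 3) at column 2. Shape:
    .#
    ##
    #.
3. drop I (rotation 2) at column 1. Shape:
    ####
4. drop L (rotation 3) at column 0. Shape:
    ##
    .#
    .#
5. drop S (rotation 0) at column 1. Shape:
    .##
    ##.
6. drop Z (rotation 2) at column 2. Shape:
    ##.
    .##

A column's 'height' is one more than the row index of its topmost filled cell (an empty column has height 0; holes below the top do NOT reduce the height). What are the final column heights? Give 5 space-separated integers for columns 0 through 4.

Drop 1: T rot0 at col 0 lands with bottom-row=0; cleared 0 line(s) (total 0); column heights now [1 2 1 0 0], max=2
Drop 2: Z rot3 at col 2 lands with bottom-row=1; cleared 0 line(s) (total 0); column heights now [1 2 3 4 0], max=4
Drop 3: I rot2 at col 1 lands with bottom-row=4; cleared 0 line(s) (total 0); column heights now [1 5 5 5 5], max=5
Drop 4: L rot3 at col 0 lands with bottom-row=5; cleared 0 line(s) (total 0); column heights now [8 8 5 5 5], max=8
Drop 5: S rot0 at col 1 lands with bottom-row=8; cleared 0 line(s) (total 0); column heights now [8 9 10 10 5], max=10
Drop 6: Z rot2 at col 2 lands with bottom-row=10; cleared 0 line(s) (total 0); column heights now [8 9 12 12 11], max=12

Answer: 8 9 12 12 11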